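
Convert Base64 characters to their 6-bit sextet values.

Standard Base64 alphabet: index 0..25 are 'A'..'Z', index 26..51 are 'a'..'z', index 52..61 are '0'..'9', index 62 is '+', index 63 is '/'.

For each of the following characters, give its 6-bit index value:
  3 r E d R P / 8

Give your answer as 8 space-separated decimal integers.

Answer: 55 43 4 29 17 15 63 60

Derivation:
'3': 0..9 range, 52 + ord('3') − ord('0') = 55
'r': a..z range, 26 + ord('r') − ord('a') = 43
'E': A..Z range, ord('E') − ord('A') = 4
'd': a..z range, 26 + ord('d') − ord('a') = 29
'R': A..Z range, ord('R') − ord('A') = 17
'P': A..Z range, ord('P') − ord('A') = 15
'/': index 63
'8': 0..9 range, 52 + ord('8') − ord('0') = 60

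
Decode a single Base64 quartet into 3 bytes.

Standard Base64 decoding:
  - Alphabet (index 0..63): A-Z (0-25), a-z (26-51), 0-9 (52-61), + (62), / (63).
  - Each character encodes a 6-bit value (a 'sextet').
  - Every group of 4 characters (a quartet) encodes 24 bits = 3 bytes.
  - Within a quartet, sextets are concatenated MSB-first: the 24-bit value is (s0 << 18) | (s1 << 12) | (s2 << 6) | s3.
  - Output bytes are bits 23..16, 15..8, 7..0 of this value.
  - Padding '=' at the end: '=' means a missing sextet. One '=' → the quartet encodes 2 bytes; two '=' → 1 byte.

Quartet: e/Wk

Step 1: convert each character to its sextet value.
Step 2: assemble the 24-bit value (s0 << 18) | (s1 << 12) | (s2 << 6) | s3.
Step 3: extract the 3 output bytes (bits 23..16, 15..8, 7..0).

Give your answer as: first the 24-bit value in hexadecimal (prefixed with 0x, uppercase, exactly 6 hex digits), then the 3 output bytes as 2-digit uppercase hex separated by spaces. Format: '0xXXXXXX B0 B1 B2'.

Sextets: e=30, /=63, W=22, k=36
24-bit: (30<<18) | (63<<12) | (22<<6) | 36
      = 0x780000 | 0x03F000 | 0x000580 | 0x000024
      = 0x7BF5A4
Bytes: (v>>16)&0xFF=7B, (v>>8)&0xFF=F5, v&0xFF=A4

Answer: 0x7BF5A4 7B F5 A4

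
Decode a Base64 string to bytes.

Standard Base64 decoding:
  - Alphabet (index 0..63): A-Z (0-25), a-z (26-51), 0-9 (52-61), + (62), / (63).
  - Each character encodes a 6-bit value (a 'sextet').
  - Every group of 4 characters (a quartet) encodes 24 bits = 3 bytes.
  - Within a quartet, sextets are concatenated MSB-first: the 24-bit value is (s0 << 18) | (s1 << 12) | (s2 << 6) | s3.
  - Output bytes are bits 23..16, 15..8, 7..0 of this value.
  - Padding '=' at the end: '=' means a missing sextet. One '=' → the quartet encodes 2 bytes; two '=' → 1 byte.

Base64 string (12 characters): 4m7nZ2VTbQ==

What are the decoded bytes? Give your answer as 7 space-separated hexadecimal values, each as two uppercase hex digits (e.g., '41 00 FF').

Answer: E2 6E E7 67 65 53 6D

Derivation:
After char 0 ('4'=56): chars_in_quartet=1 acc=0x38 bytes_emitted=0
After char 1 ('m'=38): chars_in_quartet=2 acc=0xE26 bytes_emitted=0
After char 2 ('7'=59): chars_in_quartet=3 acc=0x389BB bytes_emitted=0
After char 3 ('n'=39): chars_in_quartet=4 acc=0xE26EE7 -> emit E2 6E E7, reset; bytes_emitted=3
After char 4 ('Z'=25): chars_in_quartet=1 acc=0x19 bytes_emitted=3
After char 5 ('2'=54): chars_in_quartet=2 acc=0x676 bytes_emitted=3
After char 6 ('V'=21): chars_in_quartet=3 acc=0x19D95 bytes_emitted=3
After char 7 ('T'=19): chars_in_quartet=4 acc=0x676553 -> emit 67 65 53, reset; bytes_emitted=6
After char 8 ('b'=27): chars_in_quartet=1 acc=0x1B bytes_emitted=6
After char 9 ('Q'=16): chars_in_quartet=2 acc=0x6D0 bytes_emitted=6
Padding '==': partial quartet acc=0x6D0 -> emit 6D; bytes_emitted=7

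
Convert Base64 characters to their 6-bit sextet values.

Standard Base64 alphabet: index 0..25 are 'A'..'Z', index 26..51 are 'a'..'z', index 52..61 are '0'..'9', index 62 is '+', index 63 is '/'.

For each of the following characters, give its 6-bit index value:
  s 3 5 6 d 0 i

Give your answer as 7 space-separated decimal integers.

's': a..z range, 26 + ord('s') − ord('a') = 44
'3': 0..9 range, 52 + ord('3') − ord('0') = 55
'5': 0..9 range, 52 + ord('5') − ord('0') = 57
'6': 0..9 range, 52 + ord('6') − ord('0') = 58
'd': a..z range, 26 + ord('d') − ord('a') = 29
'0': 0..9 range, 52 + ord('0') − ord('0') = 52
'i': a..z range, 26 + ord('i') − ord('a') = 34

Answer: 44 55 57 58 29 52 34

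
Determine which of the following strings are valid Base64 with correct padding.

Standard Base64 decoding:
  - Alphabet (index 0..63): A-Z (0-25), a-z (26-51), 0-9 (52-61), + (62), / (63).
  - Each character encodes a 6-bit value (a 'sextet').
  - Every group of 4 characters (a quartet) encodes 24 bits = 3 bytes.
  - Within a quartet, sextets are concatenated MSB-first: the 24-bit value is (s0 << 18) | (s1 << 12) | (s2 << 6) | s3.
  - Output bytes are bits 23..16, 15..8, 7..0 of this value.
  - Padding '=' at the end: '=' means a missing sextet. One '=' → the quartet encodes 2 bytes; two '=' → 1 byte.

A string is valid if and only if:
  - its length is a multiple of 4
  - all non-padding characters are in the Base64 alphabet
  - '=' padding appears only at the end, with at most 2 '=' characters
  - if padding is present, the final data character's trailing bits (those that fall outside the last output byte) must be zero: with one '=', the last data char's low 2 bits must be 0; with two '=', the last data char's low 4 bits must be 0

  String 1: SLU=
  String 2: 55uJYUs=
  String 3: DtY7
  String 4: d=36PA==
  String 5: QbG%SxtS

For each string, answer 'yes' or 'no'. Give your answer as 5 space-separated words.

Answer: yes yes yes no no

Derivation:
String 1: 'SLU=' → valid
String 2: '55uJYUs=' → valid
String 3: 'DtY7' → valid
String 4: 'd=36PA==' → invalid (bad char(s): ['=']; '=' in middle)
String 5: 'QbG%SxtS' → invalid (bad char(s): ['%'])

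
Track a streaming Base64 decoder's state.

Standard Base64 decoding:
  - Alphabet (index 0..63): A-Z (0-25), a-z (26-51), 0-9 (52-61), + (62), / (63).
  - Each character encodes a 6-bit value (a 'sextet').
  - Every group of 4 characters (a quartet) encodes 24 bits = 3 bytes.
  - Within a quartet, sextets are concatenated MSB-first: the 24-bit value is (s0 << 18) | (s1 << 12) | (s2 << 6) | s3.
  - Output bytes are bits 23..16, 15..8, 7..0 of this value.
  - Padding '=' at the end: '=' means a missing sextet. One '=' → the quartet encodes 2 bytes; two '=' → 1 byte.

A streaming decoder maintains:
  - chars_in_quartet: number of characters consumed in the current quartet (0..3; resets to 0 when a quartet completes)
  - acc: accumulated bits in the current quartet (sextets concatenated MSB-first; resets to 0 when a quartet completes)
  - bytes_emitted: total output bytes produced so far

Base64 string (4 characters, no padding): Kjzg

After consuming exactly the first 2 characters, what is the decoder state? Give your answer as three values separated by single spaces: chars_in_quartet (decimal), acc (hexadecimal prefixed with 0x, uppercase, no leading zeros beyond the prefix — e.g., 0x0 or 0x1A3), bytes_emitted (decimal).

Answer: 2 0x2A3 0

Derivation:
After char 0 ('K'=10): chars_in_quartet=1 acc=0xA bytes_emitted=0
After char 1 ('j'=35): chars_in_quartet=2 acc=0x2A3 bytes_emitted=0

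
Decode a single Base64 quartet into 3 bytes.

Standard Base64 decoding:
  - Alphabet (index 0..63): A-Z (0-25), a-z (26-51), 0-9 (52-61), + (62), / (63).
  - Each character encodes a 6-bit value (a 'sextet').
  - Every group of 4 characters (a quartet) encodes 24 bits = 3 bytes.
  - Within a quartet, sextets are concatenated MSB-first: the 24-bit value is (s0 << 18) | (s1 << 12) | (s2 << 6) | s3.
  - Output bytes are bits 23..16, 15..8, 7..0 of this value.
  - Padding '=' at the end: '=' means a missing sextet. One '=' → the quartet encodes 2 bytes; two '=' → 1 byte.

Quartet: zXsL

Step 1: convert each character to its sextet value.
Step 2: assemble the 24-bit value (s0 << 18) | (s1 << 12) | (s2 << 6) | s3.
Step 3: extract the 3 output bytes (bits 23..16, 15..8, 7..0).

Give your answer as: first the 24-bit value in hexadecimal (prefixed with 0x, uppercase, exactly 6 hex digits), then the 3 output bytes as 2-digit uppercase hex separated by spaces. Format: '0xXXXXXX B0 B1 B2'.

Sextets: z=51, X=23, s=44, L=11
24-bit: (51<<18) | (23<<12) | (44<<6) | 11
      = 0xCC0000 | 0x017000 | 0x000B00 | 0x00000B
      = 0xCD7B0B
Bytes: (v>>16)&0xFF=CD, (v>>8)&0xFF=7B, v&0xFF=0B

Answer: 0xCD7B0B CD 7B 0B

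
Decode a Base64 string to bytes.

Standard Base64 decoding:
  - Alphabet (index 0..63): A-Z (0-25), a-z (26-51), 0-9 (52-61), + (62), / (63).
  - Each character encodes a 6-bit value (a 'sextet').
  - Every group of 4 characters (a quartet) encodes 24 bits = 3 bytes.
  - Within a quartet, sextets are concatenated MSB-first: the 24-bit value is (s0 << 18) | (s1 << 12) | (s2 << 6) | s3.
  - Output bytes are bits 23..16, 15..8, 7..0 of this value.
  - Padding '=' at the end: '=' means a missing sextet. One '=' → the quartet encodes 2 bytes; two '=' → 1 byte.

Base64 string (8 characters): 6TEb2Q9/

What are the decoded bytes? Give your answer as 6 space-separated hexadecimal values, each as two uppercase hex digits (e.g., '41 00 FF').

After char 0 ('6'=58): chars_in_quartet=1 acc=0x3A bytes_emitted=0
After char 1 ('T'=19): chars_in_quartet=2 acc=0xE93 bytes_emitted=0
After char 2 ('E'=4): chars_in_quartet=3 acc=0x3A4C4 bytes_emitted=0
After char 3 ('b'=27): chars_in_quartet=4 acc=0xE9311B -> emit E9 31 1B, reset; bytes_emitted=3
After char 4 ('2'=54): chars_in_quartet=1 acc=0x36 bytes_emitted=3
After char 5 ('Q'=16): chars_in_quartet=2 acc=0xD90 bytes_emitted=3
After char 6 ('9'=61): chars_in_quartet=3 acc=0x3643D bytes_emitted=3
After char 7 ('/'=63): chars_in_quartet=4 acc=0xD90F7F -> emit D9 0F 7F, reset; bytes_emitted=6

Answer: E9 31 1B D9 0F 7F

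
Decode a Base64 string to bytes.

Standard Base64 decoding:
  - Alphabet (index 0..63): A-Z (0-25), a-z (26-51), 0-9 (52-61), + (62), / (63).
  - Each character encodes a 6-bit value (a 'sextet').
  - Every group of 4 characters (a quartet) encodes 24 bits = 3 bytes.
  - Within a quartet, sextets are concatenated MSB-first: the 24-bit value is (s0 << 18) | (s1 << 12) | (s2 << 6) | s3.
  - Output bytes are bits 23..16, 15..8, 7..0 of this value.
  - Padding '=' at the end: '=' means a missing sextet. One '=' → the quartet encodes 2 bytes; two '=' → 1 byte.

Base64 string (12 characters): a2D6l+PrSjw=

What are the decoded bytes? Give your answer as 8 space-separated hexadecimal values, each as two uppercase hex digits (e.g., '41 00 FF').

Answer: 6B 60 FA 97 E3 EB 4A 3C

Derivation:
After char 0 ('a'=26): chars_in_quartet=1 acc=0x1A bytes_emitted=0
After char 1 ('2'=54): chars_in_quartet=2 acc=0x6B6 bytes_emitted=0
After char 2 ('D'=3): chars_in_quartet=3 acc=0x1AD83 bytes_emitted=0
After char 3 ('6'=58): chars_in_quartet=4 acc=0x6B60FA -> emit 6B 60 FA, reset; bytes_emitted=3
After char 4 ('l'=37): chars_in_quartet=1 acc=0x25 bytes_emitted=3
After char 5 ('+'=62): chars_in_quartet=2 acc=0x97E bytes_emitted=3
After char 6 ('P'=15): chars_in_quartet=3 acc=0x25F8F bytes_emitted=3
After char 7 ('r'=43): chars_in_quartet=4 acc=0x97E3EB -> emit 97 E3 EB, reset; bytes_emitted=6
After char 8 ('S'=18): chars_in_quartet=1 acc=0x12 bytes_emitted=6
After char 9 ('j'=35): chars_in_quartet=2 acc=0x4A3 bytes_emitted=6
After char 10 ('w'=48): chars_in_quartet=3 acc=0x128F0 bytes_emitted=6
Padding '=': partial quartet acc=0x128F0 -> emit 4A 3C; bytes_emitted=8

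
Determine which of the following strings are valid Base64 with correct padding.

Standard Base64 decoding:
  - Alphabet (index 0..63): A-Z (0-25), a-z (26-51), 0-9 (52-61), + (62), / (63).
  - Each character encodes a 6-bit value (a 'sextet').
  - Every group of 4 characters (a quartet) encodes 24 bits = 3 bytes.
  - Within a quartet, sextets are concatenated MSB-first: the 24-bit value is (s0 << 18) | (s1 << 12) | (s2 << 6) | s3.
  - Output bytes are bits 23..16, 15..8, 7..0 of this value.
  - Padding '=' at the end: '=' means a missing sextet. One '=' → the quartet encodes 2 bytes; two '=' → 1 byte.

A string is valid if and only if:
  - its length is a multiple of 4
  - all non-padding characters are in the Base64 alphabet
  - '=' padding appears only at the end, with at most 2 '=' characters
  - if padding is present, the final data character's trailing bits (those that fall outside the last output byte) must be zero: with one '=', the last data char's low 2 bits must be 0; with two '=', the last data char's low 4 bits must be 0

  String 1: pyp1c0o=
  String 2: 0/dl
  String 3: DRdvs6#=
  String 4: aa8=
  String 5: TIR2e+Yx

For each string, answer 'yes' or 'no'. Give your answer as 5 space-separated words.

String 1: 'pyp1c0o=' → valid
String 2: '0/dl' → valid
String 3: 'DRdvs6#=' → invalid (bad char(s): ['#'])
String 4: 'aa8=' → valid
String 5: 'TIR2e+Yx' → valid

Answer: yes yes no yes yes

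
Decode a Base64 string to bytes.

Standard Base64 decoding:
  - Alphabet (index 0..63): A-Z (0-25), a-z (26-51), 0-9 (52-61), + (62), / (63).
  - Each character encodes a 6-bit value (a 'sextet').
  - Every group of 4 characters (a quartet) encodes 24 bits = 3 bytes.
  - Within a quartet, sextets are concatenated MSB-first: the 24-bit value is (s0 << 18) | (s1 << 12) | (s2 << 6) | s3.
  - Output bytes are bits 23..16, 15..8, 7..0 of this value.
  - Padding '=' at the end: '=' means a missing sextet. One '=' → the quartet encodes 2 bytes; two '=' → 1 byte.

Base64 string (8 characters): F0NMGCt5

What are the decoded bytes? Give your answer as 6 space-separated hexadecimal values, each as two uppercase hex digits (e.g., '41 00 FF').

Answer: 17 43 4C 18 2B 79

Derivation:
After char 0 ('F'=5): chars_in_quartet=1 acc=0x5 bytes_emitted=0
After char 1 ('0'=52): chars_in_quartet=2 acc=0x174 bytes_emitted=0
After char 2 ('N'=13): chars_in_quartet=3 acc=0x5D0D bytes_emitted=0
After char 3 ('M'=12): chars_in_quartet=4 acc=0x17434C -> emit 17 43 4C, reset; bytes_emitted=3
After char 4 ('G'=6): chars_in_quartet=1 acc=0x6 bytes_emitted=3
After char 5 ('C'=2): chars_in_quartet=2 acc=0x182 bytes_emitted=3
After char 6 ('t'=45): chars_in_quartet=3 acc=0x60AD bytes_emitted=3
After char 7 ('5'=57): chars_in_quartet=4 acc=0x182B79 -> emit 18 2B 79, reset; bytes_emitted=6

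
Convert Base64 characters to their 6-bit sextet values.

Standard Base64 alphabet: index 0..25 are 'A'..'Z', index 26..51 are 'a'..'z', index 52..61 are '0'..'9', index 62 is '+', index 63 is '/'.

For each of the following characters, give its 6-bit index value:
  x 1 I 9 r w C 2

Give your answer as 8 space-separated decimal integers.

'x': a..z range, 26 + ord('x') − ord('a') = 49
'1': 0..9 range, 52 + ord('1') − ord('0') = 53
'I': A..Z range, ord('I') − ord('A') = 8
'9': 0..9 range, 52 + ord('9') − ord('0') = 61
'r': a..z range, 26 + ord('r') − ord('a') = 43
'w': a..z range, 26 + ord('w') − ord('a') = 48
'C': A..Z range, ord('C') − ord('A') = 2
'2': 0..9 range, 52 + ord('2') − ord('0') = 54

Answer: 49 53 8 61 43 48 2 54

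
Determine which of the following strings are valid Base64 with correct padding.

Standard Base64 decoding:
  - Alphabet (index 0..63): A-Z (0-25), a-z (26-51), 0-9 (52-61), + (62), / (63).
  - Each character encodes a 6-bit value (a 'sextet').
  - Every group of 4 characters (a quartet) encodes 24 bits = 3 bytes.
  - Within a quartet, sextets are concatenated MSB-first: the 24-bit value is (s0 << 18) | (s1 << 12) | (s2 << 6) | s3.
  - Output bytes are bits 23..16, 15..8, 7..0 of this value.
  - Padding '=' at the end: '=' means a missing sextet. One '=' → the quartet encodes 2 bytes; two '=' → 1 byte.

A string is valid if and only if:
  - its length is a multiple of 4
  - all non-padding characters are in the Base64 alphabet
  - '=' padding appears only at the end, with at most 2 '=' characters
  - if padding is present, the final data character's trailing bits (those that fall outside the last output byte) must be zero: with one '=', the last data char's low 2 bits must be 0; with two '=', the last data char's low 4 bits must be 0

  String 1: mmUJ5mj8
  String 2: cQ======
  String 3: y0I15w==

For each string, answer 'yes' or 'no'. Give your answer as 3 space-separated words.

String 1: 'mmUJ5mj8' → valid
String 2: 'cQ======' → invalid (6 pad chars (max 2))
String 3: 'y0I15w==' → valid

Answer: yes no yes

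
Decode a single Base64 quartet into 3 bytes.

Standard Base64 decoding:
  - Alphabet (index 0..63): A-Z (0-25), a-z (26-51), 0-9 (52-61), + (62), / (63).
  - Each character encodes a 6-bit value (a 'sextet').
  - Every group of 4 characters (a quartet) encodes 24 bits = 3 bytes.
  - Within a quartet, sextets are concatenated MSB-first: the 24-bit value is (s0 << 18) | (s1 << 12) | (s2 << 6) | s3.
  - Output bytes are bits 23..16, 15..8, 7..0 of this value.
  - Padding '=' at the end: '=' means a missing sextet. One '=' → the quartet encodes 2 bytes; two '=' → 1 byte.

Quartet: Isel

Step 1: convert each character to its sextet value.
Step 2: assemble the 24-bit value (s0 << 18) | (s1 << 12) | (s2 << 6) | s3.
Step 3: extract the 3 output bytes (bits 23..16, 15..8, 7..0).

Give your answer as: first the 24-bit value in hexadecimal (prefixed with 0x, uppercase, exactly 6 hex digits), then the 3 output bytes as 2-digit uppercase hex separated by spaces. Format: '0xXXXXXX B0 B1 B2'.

Answer: 0x22C7A5 22 C7 A5

Derivation:
Sextets: I=8, s=44, e=30, l=37
24-bit: (8<<18) | (44<<12) | (30<<6) | 37
      = 0x200000 | 0x02C000 | 0x000780 | 0x000025
      = 0x22C7A5
Bytes: (v>>16)&0xFF=22, (v>>8)&0xFF=C7, v&0xFF=A5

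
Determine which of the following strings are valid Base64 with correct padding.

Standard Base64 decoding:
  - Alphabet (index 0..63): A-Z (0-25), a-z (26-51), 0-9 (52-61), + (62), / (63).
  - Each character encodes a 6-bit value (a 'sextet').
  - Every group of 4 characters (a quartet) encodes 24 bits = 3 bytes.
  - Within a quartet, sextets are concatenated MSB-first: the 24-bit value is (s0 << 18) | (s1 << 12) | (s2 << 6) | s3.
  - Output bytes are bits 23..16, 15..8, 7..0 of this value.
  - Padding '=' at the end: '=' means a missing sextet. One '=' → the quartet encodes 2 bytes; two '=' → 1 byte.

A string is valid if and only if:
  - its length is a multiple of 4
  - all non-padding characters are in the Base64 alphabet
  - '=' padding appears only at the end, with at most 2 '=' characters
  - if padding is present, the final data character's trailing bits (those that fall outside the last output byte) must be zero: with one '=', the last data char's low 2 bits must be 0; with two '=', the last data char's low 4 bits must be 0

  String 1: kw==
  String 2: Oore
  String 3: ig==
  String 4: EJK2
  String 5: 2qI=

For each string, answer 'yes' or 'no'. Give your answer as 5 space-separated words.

Answer: yes yes yes yes yes

Derivation:
String 1: 'kw==' → valid
String 2: 'Oore' → valid
String 3: 'ig==' → valid
String 4: 'EJK2' → valid
String 5: '2qI=' → valid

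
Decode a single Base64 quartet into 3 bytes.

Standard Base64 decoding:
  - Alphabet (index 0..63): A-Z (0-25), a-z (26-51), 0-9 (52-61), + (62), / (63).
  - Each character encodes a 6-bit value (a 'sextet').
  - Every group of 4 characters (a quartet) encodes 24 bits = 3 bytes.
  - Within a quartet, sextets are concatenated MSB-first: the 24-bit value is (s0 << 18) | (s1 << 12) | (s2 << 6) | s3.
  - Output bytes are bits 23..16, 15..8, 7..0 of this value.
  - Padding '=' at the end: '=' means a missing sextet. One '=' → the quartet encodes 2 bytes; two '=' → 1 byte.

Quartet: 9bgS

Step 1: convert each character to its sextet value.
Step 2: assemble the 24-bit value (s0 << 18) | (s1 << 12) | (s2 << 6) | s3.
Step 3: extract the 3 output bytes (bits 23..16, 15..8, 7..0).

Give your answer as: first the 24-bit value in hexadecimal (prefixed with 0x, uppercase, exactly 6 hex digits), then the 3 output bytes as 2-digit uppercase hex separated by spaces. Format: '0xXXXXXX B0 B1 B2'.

Sextets: 9=61, b=27, g=32, S=18
24-bit: (61<<18) | (27<<12) | (32<<6) | 18
      = 0xF40000 | 0x01B000 | 0x000800 | 0x000012
      = 0xF5B812
Bytes: (v>>16)&0xFF=F5, (v>>8)&0xFF=B8, v&0xFF=12

Answer: 0xF5B812 F5 B8 12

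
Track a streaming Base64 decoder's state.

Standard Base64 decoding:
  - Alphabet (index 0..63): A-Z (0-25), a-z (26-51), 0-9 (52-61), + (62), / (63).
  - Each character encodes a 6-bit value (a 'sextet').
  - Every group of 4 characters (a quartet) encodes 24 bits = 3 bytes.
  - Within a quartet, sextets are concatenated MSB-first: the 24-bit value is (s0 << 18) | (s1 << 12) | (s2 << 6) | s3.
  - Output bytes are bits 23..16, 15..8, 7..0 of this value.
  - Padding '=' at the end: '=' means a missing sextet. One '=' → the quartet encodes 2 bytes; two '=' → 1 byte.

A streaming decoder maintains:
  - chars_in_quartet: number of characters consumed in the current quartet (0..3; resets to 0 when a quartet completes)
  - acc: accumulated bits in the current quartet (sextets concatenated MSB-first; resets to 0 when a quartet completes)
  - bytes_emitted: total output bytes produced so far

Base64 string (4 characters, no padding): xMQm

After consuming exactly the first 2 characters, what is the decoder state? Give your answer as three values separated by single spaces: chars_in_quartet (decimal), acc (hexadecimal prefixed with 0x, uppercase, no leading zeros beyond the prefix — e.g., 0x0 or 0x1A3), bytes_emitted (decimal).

Answer: 2 0xC4C 0

Derivation:
After char 0 ('x'=49): chars_in_quartet=1 acc=0x31 bytes_emitted=0
After char 1 ('M'=12): chars_in_quartet=2 acc=0xC4C bytes_emitted=0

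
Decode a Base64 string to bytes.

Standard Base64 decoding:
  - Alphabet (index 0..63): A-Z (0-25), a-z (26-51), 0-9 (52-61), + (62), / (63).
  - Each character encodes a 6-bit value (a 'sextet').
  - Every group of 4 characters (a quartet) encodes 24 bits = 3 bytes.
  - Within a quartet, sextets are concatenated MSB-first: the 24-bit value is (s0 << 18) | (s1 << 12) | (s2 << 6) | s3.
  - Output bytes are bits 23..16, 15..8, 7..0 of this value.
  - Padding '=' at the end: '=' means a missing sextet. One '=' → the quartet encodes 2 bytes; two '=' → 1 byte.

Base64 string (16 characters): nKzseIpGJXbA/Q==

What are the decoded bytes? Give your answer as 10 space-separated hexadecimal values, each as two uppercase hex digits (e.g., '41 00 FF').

Answer: 9C AC EC 78 8A 46 25 76 C0 FD

Derivation:
After char 0 ('n'=39): chars_in_quartet=1 acc=0x27 bytes_emitted=0
After char 1 ('K'=10): chars_in_quartet=2 acc=0x9CA bytes_emitted=0
After char 2 ('z'=51): chars_in_quartet=3 acc=0x272B3 bytes_emitted=0
After char 3 ('s'=44): chars_in_quartet=4 acc=0x9CACEC -> emit 9C AC EC, reset; bytes_emitted=3
After char 4 ('e'=30): chars_in_quartet=1 acc=0x1E bytes_emitted=3
After char 5 ('I'=8): chars_in_quartet=2 acc=0x788 bytes_emitted=3
After char 6 ('p'=41): chars_in_quartet=3 acc=0x1E229 bytes_emitted=3
After char 7 ('G'=6): chars_in_quartet=4 acc=0x788A46 -> emit 78 8A 46, reset; bytes_emitted=6
After char 8 ('J'=9): chars_in_quartet=1 acc=0x9 bytes_emitted=6
After char 9 ('X'=23): chars_in_quartet=2 acc=0x257 bytes_emitted=6
After char 10 ('b'=27): chars_in_quartet=3 acc=0x95DB bytes_emitted=6
After char 11 ('A'=0): chars_in_quartet=4 acc=0x2576C0 -> emit 25 76 C0, reset; bytes_emitted=9
After char 12 ('/'=63): chars_in_quartet=1 acc=0x3F bytes_emitted=9
After char 13 ('Q'=16): chars_in_quartet=2 acc=0xFD0 bytes_emitted=9
Padding '==': partial quartet acc=0xFD0 -> emit FD; bytes_emitted=10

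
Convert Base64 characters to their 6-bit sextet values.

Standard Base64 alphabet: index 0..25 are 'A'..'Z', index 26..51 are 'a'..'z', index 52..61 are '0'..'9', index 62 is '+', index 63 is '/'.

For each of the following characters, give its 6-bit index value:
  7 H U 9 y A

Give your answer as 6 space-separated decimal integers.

Answer: 59 7 20 61 50 0

Derivation:
'7': 0..9 range, 52 + ord('7') − ord('0') = 59
'H': A..Z range, ord('H') − ord('A') = 7
'U': A..Z range, ord('U') − ord('A') = 20
'9': 0..9 range, 52 + ord('9') − ord('0') = 61
'y': a..z range, 26 + ord('y') − ord('a') = 50
'A': A..Z range, ord('A') − ord('A') = 0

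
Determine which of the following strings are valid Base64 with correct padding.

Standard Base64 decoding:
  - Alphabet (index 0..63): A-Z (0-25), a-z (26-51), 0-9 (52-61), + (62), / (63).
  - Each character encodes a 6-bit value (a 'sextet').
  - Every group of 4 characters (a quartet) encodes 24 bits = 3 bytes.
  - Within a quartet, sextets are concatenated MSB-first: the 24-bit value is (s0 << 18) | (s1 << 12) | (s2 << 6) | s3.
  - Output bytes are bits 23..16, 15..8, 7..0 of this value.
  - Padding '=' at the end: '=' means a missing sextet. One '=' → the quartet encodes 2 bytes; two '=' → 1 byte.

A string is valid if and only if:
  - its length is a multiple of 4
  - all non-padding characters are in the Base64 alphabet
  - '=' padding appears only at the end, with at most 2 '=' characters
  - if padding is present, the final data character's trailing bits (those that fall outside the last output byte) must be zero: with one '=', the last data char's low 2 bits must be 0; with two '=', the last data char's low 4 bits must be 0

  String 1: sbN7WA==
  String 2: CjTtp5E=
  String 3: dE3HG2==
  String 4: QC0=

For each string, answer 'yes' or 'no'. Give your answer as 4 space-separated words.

String 1: 'sbN7WA==' → valid
String 2: 'CjTtp5E=' → valid
String 3: 'dE3HG2==' → invalid (bad trailing bits)
String 4: 'QC0=' → valid

Answer: yes yes no yes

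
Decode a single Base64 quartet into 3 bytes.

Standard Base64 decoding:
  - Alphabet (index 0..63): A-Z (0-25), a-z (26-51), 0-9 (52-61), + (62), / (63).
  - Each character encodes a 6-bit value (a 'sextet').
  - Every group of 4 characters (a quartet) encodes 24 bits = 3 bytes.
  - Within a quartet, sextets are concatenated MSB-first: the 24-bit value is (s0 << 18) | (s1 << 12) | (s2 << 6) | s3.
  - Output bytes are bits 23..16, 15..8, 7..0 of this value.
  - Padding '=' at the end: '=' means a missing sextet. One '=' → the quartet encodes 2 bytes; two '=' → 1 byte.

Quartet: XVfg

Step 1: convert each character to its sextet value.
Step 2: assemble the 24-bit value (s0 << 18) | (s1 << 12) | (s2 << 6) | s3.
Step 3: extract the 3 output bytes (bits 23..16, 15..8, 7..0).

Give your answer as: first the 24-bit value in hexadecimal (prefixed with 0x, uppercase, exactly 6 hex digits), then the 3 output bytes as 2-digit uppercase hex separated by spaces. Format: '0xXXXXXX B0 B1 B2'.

Sextets: X=23, V=21, f=31, g=32
24-bit: (23<<18) | (21<<12) | (31<<6) | 32
      = 0x5C0000 | 0x015000 | 0x0007C0 | 0x000020
      = 0x5D57E0
Bytes: (v>>16)&0xFF=5D, (v>>8)&0xFF=57, v&0xFF=E0

Answer: 0x5D57E0 5D 57 E0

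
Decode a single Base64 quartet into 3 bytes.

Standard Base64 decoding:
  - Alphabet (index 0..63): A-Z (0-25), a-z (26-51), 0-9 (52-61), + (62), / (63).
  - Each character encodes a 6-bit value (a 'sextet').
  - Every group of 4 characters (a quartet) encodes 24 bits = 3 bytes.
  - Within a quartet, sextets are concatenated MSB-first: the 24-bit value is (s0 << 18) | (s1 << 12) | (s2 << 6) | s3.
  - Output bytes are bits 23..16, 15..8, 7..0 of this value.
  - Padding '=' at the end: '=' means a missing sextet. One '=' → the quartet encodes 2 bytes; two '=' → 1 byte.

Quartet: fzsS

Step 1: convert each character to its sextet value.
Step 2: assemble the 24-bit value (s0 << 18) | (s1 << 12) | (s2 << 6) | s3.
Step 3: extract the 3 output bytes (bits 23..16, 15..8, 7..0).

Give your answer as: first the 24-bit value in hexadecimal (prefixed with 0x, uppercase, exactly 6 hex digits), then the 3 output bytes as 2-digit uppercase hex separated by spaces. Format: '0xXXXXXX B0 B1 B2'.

Sextets: f=31, z=51, s=44, S=18
24-bit: (31<<18) | (51<<12) | (44<<6) | 18
      = 0x7C0000 | 0x033000 | 0x000B00 | 0x000012
      = 0x7F3B12
Bytes: (v>>16)&0xFF=7F, (v>>8)&0xFF=3B, v&0xFF=12

Answer: 0x7F3B12 7F 3B 12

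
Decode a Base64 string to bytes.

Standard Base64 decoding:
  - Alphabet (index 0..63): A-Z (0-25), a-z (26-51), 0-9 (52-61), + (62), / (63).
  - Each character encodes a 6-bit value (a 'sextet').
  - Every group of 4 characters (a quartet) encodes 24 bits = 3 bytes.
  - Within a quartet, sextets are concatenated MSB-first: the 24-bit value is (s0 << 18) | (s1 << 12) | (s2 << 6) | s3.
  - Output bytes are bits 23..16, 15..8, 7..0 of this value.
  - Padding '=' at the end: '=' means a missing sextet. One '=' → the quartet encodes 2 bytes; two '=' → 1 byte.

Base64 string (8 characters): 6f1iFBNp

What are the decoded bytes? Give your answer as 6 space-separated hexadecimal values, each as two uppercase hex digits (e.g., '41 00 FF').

Answer: E9 FD 62 14 13 69

Derivation:
After char 0 ('6'=58): chars_in_quartet=1 acc=0x3A bytes_emitted=0
After char 1 ('f'=31): chars_in_quartet=2 acc=0xE9F bytes_emitted=0
After char 2 ('1'=53): chars_in_quartet=3 acc=0x3A7F5 bytes_emitted=0
After char 3 ('i'=34): chars_in_quartet=4 acc=0xE9FD62 -> emit E9 FD 62, reset; bytes_emitted=3
After char 4 ('F'=5): chars_in_quartet=1 acc=0x5 bytes_emitted=3
After char 5 ('B'=1): chars_in_quartet=2 acc=0x141 bytes_emitted=3
After char 6 ('N'=13): chars_in_quartet=3 acc=0x504D bytes_emitted=3
After char 7 ('p'=41): chars_in_quartet=4 acc=0x141369 -> emit 14 13 69, reset; bytes_emitted=6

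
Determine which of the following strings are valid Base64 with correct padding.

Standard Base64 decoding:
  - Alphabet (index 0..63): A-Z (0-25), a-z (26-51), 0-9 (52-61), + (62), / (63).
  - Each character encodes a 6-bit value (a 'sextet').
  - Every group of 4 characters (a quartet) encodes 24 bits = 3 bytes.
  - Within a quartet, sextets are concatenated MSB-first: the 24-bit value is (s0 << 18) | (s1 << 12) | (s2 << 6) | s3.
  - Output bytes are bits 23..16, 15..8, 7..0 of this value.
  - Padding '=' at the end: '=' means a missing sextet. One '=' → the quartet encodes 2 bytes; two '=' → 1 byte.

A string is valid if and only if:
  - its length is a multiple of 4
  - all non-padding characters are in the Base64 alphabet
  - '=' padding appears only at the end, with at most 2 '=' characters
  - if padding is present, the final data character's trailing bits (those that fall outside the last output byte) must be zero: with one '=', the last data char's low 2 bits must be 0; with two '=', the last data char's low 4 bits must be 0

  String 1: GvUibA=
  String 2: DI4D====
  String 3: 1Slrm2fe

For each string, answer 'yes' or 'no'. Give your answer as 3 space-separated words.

Answer: no no yes

Derivation:
String 1: 'GvUibA=' → invalid (len=7 not mult of 4)
String 2: 'DI4D====' → invalid (4 pad chars (max 2))
String 3: '1Slrm2fe' → valid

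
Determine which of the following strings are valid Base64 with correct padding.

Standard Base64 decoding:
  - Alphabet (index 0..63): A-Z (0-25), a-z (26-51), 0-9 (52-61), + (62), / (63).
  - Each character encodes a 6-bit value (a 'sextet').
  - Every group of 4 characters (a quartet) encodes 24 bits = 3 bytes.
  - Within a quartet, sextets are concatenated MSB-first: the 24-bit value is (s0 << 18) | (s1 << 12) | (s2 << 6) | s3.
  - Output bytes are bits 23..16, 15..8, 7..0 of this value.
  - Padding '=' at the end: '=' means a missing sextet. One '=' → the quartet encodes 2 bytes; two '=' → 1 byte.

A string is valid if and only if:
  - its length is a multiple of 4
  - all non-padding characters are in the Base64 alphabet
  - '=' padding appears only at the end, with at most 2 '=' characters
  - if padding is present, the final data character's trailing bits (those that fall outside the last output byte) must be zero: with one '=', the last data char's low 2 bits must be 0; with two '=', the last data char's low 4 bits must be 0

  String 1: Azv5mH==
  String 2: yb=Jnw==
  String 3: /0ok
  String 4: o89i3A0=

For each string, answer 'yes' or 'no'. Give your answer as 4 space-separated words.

Answer: no no yes yes

Derivation:
String 1: 'Azv5mH==' → invalid (bad trailing bits)
String 2: 'yb=Jnw==' → invalid (bad char(s): ['=']; '=' in middle)
String 3: '/0ok' → valid
String 4: 'o89i3A0=' → valid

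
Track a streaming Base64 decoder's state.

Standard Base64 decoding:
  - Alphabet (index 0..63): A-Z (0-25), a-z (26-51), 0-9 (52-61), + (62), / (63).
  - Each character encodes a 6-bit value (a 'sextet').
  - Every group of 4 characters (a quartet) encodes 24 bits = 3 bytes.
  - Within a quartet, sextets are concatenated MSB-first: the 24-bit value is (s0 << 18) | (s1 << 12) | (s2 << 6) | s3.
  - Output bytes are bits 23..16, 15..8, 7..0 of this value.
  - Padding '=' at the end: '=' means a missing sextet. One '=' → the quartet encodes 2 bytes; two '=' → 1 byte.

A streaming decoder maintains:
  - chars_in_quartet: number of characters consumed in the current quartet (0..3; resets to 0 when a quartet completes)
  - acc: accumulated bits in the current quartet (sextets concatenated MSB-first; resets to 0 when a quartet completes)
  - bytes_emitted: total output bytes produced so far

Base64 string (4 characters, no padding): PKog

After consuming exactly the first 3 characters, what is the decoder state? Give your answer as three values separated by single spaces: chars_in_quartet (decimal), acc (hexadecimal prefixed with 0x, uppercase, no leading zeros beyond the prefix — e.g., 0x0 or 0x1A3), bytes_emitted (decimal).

Answer: 3 0xF2A8 0

Derivation:
After char 0 ('P'=15): chars_in_quartet=1 acc=0xF bytes_emitted=0
After char 1 ('K'=10): chars_in_quartet=2 acc=0x3CA bytes_emitted=0
After char 2 ('o'=40): chars_in_quartet=3 acc=0xF2A8 bytes_emitted=0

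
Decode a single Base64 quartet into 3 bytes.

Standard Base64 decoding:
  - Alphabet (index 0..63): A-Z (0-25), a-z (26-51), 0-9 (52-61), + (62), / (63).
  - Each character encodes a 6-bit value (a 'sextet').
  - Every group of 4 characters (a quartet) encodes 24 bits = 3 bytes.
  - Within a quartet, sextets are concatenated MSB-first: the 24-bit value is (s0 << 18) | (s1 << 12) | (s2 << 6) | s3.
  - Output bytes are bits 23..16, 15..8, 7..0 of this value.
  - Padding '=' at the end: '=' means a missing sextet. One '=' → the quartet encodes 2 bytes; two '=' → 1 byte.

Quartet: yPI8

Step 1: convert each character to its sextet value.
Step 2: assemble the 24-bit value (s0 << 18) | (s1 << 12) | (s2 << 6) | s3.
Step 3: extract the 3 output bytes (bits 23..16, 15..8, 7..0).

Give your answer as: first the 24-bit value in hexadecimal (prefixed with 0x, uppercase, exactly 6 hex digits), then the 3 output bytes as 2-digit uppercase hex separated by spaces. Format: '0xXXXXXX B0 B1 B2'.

Answer: 0xC8F23C C8 F2 3C

Derivation:
Sextets: y=50, P=15, I=8, 8=60
24-bit: (50<<18) | (15<<12) | (8<<6) | 60
      = 0xC80000 | 0x00F000 | 0x000200 | 0x00003C
      = 0xC8F23C
Bytes: (v>>16)&0xFF=C8, (v>>8)&0xFF=F2, v&0xFF=3C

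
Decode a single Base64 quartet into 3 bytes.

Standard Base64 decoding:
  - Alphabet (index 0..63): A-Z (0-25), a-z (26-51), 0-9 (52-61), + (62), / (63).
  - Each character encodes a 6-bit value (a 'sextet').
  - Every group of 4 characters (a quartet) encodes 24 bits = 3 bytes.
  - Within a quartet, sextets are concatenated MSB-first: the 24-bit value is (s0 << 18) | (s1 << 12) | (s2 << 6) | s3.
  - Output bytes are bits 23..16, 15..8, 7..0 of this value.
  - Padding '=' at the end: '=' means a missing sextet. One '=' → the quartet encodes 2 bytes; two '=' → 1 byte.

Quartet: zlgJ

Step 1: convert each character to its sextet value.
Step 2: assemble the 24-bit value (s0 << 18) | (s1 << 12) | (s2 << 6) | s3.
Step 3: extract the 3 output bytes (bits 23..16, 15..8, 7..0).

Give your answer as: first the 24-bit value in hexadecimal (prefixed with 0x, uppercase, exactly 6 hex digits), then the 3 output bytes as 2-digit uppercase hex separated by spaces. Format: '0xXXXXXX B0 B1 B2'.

Sextets: z=51, l=37, g=32, J=9
24-bit: (51<<18) | (37<<12) | (32<<6) | 9
      = 0xCC0000 | 0x025000 | 0x000800 | 0x000009
      = 0xCE5809
Bytes: (v>>16)&0xFF=CE, (v>>8)&0xFF=58, v&0xFF=09

Answer: 0xCE5809 CE 58 09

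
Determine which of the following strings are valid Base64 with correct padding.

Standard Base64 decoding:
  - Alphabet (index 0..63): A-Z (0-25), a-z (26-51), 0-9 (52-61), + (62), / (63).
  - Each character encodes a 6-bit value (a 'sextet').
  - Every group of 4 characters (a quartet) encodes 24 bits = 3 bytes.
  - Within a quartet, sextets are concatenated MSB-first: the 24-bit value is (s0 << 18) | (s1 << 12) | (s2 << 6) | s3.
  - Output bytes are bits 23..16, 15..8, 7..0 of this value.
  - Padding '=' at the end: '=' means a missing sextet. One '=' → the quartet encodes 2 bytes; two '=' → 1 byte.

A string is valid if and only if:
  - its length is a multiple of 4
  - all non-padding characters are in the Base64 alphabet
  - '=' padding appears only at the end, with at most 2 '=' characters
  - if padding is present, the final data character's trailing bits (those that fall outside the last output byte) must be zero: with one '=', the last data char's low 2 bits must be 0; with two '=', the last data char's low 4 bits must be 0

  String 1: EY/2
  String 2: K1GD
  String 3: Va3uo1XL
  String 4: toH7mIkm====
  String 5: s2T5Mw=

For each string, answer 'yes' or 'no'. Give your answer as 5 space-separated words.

String 1: 'EY/2' → valid
String 2: 'K1GD' → valid
String 3: 'Va3uo1XL' → valid
String 4: 'toH7mIkm====' → invalid (4 pad chars (max 2))
String 5: 's2T5Mw=' → invalid (len=7 not mult of 4)

Answer: yes yes yes no no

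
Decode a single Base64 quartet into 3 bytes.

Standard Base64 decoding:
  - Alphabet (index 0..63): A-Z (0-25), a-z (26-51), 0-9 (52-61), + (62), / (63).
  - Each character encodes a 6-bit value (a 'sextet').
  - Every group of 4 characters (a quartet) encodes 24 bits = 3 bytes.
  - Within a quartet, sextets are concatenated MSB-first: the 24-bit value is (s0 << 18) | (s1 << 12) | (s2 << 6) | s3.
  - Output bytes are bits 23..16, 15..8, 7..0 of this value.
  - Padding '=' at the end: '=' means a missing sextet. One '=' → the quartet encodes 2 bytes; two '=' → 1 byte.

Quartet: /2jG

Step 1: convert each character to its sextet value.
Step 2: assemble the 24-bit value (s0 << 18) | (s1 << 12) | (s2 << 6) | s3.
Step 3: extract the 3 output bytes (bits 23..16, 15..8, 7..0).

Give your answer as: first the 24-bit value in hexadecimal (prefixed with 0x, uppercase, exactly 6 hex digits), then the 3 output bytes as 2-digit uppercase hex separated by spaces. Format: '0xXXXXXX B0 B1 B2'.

Answer: 0xFF68C6 FF 68 C6

Derivation:
Sextets: /=63, 2=54, j=35, G=6
24-bit: (63<<18) | (54<<12) | (35<<6) | 6
      = 0xFC0000 | 0x036000 | 0x0008C0 | 0x000006
      = 0xFF68C6
Bytes: (v>>16)&0xFF=FF, (v>>8)&0xFF=68, v&0xFF=C6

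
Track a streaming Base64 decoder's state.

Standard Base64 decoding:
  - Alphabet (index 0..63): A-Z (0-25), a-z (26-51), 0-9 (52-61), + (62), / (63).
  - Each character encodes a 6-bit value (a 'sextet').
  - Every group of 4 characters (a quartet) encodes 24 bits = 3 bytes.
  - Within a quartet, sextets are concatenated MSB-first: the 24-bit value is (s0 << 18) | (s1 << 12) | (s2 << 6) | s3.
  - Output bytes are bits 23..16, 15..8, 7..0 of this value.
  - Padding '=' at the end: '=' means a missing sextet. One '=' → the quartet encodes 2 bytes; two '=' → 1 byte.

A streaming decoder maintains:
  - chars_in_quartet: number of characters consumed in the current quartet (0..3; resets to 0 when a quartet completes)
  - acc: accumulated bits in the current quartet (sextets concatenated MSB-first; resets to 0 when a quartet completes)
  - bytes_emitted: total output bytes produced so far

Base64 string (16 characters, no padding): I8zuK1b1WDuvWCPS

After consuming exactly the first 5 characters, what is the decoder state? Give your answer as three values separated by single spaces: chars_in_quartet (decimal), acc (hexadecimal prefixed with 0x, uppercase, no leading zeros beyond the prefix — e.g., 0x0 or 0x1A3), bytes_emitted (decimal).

Answer: 1 0xA 3

Derivation:
After char 0 ('I'=8): chars_in_quartet=1 acc=0x8 bytes_emitted=0
After char 1 ('8'=60): chars_in_quartet=2 acc=0x23C bytes_emitted=0
After char 2 ('z'=51): chars_in_quartet=3 acc=0x8F33 bytes_emitted=0
After char 3 ('u'=46): chars_in_quartet=4 acc=0x23CCEE -> emit 23 CC EE, reset; bytes_emitted=3
After char 4 ('K'=10): chars_in_quartet=1 acc=0xA bytes_emitted=3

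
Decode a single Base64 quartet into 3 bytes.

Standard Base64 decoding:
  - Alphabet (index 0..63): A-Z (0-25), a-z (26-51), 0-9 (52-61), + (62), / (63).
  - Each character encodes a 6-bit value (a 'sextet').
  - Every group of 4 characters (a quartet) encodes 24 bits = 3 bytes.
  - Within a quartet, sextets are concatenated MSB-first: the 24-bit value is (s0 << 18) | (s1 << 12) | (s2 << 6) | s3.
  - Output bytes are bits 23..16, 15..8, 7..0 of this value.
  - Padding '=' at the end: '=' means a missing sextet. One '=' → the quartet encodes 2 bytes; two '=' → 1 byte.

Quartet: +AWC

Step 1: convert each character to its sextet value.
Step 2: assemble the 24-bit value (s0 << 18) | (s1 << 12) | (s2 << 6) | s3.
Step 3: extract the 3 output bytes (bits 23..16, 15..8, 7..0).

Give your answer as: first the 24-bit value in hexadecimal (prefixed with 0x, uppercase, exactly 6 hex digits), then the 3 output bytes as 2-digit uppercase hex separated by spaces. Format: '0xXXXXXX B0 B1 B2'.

Answer: 0xF80582 F8 05 82

Derivation:
Sextets: +=62, A=0, W=22, C=2
24-bit: (62<<18) | (0<<12) | (22<<6) | 2
      = 0xF80000 | 0x000000 | 0x000580 | 0x000002
      = 0xF80582
Bytes: (v>>16)&0xFF=F8, (v>>8)&0xFF=05, v&0xFF=82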